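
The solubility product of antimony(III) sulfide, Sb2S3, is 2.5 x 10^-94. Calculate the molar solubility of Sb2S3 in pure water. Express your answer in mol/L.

Sb2S3(s) ⇌ 2 Sb^3+(aq) + 3 S^2-(aq)
Ksp = [Sb^3+]^2[S^2-]^3
For each mole of Sb2S3 that dissolves: [Sb^3+] = 2s, [S^2-] = 3s.
Ksp = (2s)^2(3s)^3 = 108s^5
Solving, s = (2.5 x 10^-94/108)^(1/5) = 7.5 × 10^-20 M

s = 7.5 × 10^-20 M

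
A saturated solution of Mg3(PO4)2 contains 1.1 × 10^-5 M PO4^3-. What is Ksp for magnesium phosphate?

5.4 x 10^-25

Mg3(PO4)2(s) ⇌ 3 Mg^2+ + 2 PO4^3-
Stoichiometry gives [Mg^2+] = (3/2)[PO4^3-] = 1.65 × 10^-5 M.
Ksp = [Mg^2+]^3[PO4^3-]^2
Ksp = (1.65 × 10^-5)^3 × (1.1 × 10^-5)^2 = 5.4 × 10^-25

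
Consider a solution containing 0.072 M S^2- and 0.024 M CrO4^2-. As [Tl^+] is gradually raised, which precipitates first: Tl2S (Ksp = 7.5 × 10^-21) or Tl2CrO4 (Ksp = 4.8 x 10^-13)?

Precipitation of each salt starts when its ion product equals its Ksp.
For Tl2S: 7.5 × 10^-21 = 0.072 × [Tl^+]^2  ⇒  [Tl^+] = 3.2 × 10^-10 M.
For Tl2CrO4: 4.8 x 10^-13 = 0.024 × [Tl^+]^2  ⇒  [Tl^+] = 4.5 × 10^-6 M.
The salt with the lower threshold [Tl^+] precipitates first: Tl2S.

Tl2S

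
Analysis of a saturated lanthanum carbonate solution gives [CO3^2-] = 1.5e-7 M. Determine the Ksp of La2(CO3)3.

3.4 × 10^-35

La2(CO3)3(s) <=> 2 La^3+(aq) + 3 CO3^2-(aq)
Stoichiometry gives [La^3+] = (2/3)[CO3^2-] = 1.00 × 10^-7 M.
Ksp = [La^3+]^2[CO3^2-]^3
Ksp = (1.00 x 10^-7)^2 × (1.5 × 10^-7)^3 = 3.4 × 10^-35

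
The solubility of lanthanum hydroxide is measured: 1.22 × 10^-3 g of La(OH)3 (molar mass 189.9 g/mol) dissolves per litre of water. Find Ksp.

Molar solubility s = (1.22 x 10^-3 g/L) / (189.9 g/mol) = 6.424 × 10^-6 M.
La(OH)3(s) ⇌ La^3+(aq) + 3 OH^-(aq)
With molar solubility s: [La^3+] = s, [OH^-] = 3s.
Ksp = [La^3+][OH^-]^3
So Ksp = s × (3s)^3 = 27s^4
Ksp = 27 × (6.424 x 10^-6)^4 = 4.60 x 10^-20

Ksp = 4.60 × 10^-20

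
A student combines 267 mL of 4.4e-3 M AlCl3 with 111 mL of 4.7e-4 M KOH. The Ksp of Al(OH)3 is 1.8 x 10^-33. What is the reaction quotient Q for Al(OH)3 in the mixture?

Q ≈ 8.2 x 10^-15

Total volume = 267 + 111 = 378 mL.
[Al^3+] = 4.4 x 10^-3 × (267/378) = 3.11 × 10^-3 M
[OH^-] = 4.7 x 10^-4 × (111/378) = 1.38 × 10^-4 M
Al(OH)3(s) ⇌ Al^3+(aq) + 3 OH^-(aq), so Q = [Al^3+][OH^-]^3
Q = (3.11 × 10^-3)(1.38 × 10^-4)^3 = 8.2 x 10^-15
Q > Ksp, so Al(OH)3 will precipitate.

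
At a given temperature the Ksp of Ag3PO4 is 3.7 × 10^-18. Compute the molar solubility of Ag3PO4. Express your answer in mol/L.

Ag3PO4(s) <=> 3 Ag^+(aq) + PO4^3-(aq)
Ksp = [Ag^+]^3[PO4^3-]
Let s = molar solubility. Then [Ag^+] = 3s and [PO4^3-] = s.
Substituting: Ksp = (3s)^3s = 27s^4
s^4 = 3.7 × 10^-18 / 27, so s = 1.9 x 10^-5 M

1.9 × 10^-5 M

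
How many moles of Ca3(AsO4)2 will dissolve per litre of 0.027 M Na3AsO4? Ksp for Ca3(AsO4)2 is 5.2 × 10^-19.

s = 3.0 × 10^-6 M

Ca3(AsO4)2(s) ⇌ 3 Ca^2+ + 2 AsO4^3-
Ksp = [Ca^2+]^3[AsO4^3-]^2
Let s be the molar solubility in this solution. [Ca^2+] = 3s, [AsO4^3-] = 0.027 + 2s ≈ 0.027 (since AsO4^3- from Na3AsO4 dominates).
Ksp ≈ (3s)^3 × (0.027)^2
s = 3.0 × 10^-6 M
Check: 2s = 6.0 × 10^-6 ≪ 0.027, so the approximation is valid.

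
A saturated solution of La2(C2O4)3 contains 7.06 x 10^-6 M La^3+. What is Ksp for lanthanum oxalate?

La2(C2O4)3(s) ⇌ 2 La^3+ + 3 C2O4^2-
Stoichiometry gives [C2O4^2-] = (3/2)[La^3+] = 1.059 x 10^-5 M.
Ksp = [La^3+]^2[C2O4^2-]^3
Ksp = (7.06 x 10^-6)^2 × (1.059 × 10^-5)^3 = 5.92 × 10^-26

Ksp ≈ 5.92 × 10^-26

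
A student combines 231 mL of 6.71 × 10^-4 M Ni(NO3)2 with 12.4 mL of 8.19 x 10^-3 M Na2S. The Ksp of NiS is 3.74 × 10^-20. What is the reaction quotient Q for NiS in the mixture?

2.66 x 10^-7

Total volume = 231 + 12.4 = 243.4 mL.
[Ni^2+] = 6.71 × 10^-4 × (231/243.4) = 6.368 × 10^-4 M
[S^2-] = 8.19 × 10^-3 × (12.4/243.4) = 4.172 × 10^-4 M
NiS(s) ⇌ Ni^2+ + S^2-, so Q = [Ni^2+][S^2-]
Q = (6.368 × 10^-4)(4.172 × 10^-4) = 2.66 x 10^-7
Q > Ksp, so NiS will precipitate.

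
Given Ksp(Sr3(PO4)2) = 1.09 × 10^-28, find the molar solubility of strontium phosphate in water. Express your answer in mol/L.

s = 1.00 × 10^-6 M

Sr3(PO4)2(s) ⇌ 3 Sr^2+ + 2 PO4^3-
Ksp = [Sr^2+]^3[PO4^3-]^2
With molar solubility s: [Sr^2+] = 3s, [PO4^3-] = 2s.
Ksp = (3s)^3(2s)^2 = 108s^5
s^5 = 1.09 × 10^-28 / 108, so s = 1.00 × 10^-6 M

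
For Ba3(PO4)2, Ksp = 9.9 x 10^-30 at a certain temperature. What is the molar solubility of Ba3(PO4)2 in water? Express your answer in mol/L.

6.2 × 10^-7 M

Ba3(PO4)2(s) ⇌ 3 Ba^2+ + 2 PO4^3-
Ksp = [Ba^2+]^3[PO4^3-]^2
For each mole of Ba3(PO4)2 that dissolves: [Ba^2+] = 3s, [PO4^3-] = 2s.
So Ksp = (3s)^3 × (2s)^2 = 108s^5
Solving, s = (9.9 x 10^-30/108)^(1/5) = 6.2 x 10^-7 M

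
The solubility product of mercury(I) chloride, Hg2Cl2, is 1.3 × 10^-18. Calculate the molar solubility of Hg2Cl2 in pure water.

s = 6.9 x 10^-7 M

Hg2Cl2(s) ⇌ Hg2^2+(aq) + 2 Cl^-(aq)
Ksp = [Hg2^2+][Cl^-]^2
For each mole of Hg2Cl2 that dissolves: [Hg2^2+] = s, [Cl^-] = 2s.
Substituting: Ksp = s(2s)^2 = 4s^3
Solving, s = (1.3 × 10^-18/4)^(1/3) = 6.9 x 10^-7 M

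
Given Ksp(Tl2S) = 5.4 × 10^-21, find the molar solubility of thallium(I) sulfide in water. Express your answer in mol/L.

1.1 × 10^-7 M

Tl2S(s) <=> 2 Tl^+(aq) + S^2-(aq)
Ksp = [Tl^+]^2[S^2-]
For each mole of Tl2S that dissolves: [Tl^+] = 2s, [S^2-] = s.
Ksp = (2s)^2s = 4s^3
s^3 = 5.4 × 10^-21 / 4, so s = 1.1 x 10^-7 M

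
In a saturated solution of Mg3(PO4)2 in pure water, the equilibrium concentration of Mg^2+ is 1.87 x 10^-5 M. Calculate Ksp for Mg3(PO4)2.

Ksp ≈ 1.02 x 10^-24

Mg3(PO4)2(s) ⇌ 3 Mg^2+(aq) + 2 PO4^3-(aq)
Stoichiometry gives [PO4^3-] = (2/3)[Mg^2+] = 1.247 x 10^-5 M.
Ksp = [Mg^2+]^3[PO4^3-]^2
Ksp = (1.87 × 10^-5)^3 × (1.247 × 10^-5)^2 = 1.02 × 10^-24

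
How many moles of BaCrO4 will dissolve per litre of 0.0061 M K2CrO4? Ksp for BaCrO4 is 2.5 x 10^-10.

4.1 × 10^-8 M

BaCrO4(s) ⇌ Ba^2+(aq) + CrO4^2-(aq)
Ksp = [Ba^2+][CrO4^2-]
Let s = moles of BaCrO4 that dissolve per litre. [Ba^2+] = s, [CrO4^2-] = 0.0061 + s ≈ 0.0061 (common-ion effect: CrO4^2- is already 0.0061 M).
Ksp ≈ s × 0.0061
s = 4.1 x 10^-8 M
Check: s = 4.1 × 10^-8 ≪ 0.0061, so the approximation is valid.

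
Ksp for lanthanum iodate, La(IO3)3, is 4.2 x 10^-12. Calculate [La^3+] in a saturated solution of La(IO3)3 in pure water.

La(IO3)3(s) ⇌ La^3+ + 3 IO3^-
Ksp = [La^3+][IO3^-]^3
If s mol/L of La(IO3)3 dissolves, [La^3+] = s and [IO3^-] = 3s.
Substituting: Ksp = s(3s)^3 = 27s^4
s = (4.2 x 10^-12 / 27)^(1/4) = 6.28 × 10^-4 M
[La^3+] = s = 6.3 × 10^-4 M

[La^3+] = 6.3 × 10^-4 M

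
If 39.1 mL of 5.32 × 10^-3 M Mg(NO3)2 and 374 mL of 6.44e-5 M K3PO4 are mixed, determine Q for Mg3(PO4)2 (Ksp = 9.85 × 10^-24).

Total volume = 39.1 + 374 = 413.1 mL.
[Mg^2+] = 5.32 x 10^-3 × (39.1/413.1) = 5.035 × 10^-4 M
[PO4^3-] = 6.44 × 10^-5 × (374/413.1) = 5.830 × 10^-5 M
Mg3(PO4)2(s) <=> 3 Mg^2+(aq) + 2 PO4^3-(aq), so Q = [Mg^2+]^3[PO4^3-]^2
Q = (5.035 x 10^-4)^3(5.830 × 10^-5)^2 = 4.34 × 10^-19
Q > Ksp, so Mg3(PO4)2 will precipitate.

Q = 4.34 x 10^-19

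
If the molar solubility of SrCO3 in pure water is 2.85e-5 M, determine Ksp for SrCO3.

Ksp ≈ 8.12 × 10^-10

SrCO3(s) ⇌ Sr^2+ + CO3^2-
If s mol/L of SrCO3 dissolves, [Sr^2+] = s and [CO3^2-] = s.
Ksp = [Sr^2+][CO3^2-]
Ksp = s^2
With s = 2.85 × 10^-5: Ksp = 8.12 × 10^-10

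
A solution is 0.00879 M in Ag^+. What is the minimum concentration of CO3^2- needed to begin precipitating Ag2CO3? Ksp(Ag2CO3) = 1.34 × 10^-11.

[CO3^2-] = 1.73e-7 M

Ag2CO3(s) ⇌ 2 Ag^+ + CO3^2-
Ksp = [Ag^+]^2[CO3^2-]
Precipitation begins when Q = Ksp. With [Ag^+] = 0.00879 M:
1.34 × 10^-11 = (0.00879)^2 × [CO3^2-]
[CO3^2-] = (1.34 × 10^-11 / 7.726 x 10^-5) = 1.73 x 10^-7 M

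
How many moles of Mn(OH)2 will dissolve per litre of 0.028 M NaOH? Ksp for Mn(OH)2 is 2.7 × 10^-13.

s = 3.4 x 10^-10 M

Mn(OH)2(s) ⇌ Mn^2+(aq) + 2 OH^-(aq)
Ksp = [Mn^2+][OH^-]^2
Let s = moles of Mn(OH)2 that dissolve per litre. [Mn^2+] = s, [OH^-] = 0.028 + 2s ≈ 0.028 (since OH^- from NaOH dominates).
Ksp ≈ s × (0.028)^2
s = 3.4 × 10^-10 M
Check: 2s = 6.9 x 10^-10 ≪ 0.028, so the approximation is valid.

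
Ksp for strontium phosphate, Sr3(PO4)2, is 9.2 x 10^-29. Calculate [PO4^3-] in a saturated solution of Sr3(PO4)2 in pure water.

1.9e-6 M

Sr3(PO4)2(s) <=> 3 Sr^2+ + 2 PO4^3-
Ksp = [Sr^2+]^3[PO4^3-]^2
With molar solubility s: [Sr^2+] = 3s, [PO4^3-] = 2s.
Substituting: Ksp = (3s)^3(2s)^2 = 108s^5
Solving, s = (9.2 x 10^-29/108)^(1/5) = 9.68 × 10^-7 M
[PO4^3-] = 2s = 1.9 x 10^-6 M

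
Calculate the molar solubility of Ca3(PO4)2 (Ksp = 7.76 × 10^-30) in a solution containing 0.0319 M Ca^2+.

2.44 × 10^-13 M

Ca3(PO4)2(s) ⇌ 3 Ca^2+ + 2 PO4^3-
Ksp = [Ca^2+]^3[PO4^3-]^2
Let s = moles of Ca3(PO4)2 that dissolve per litre. [Ca^2+] = 0.0319 + 3s ≈ 0.0319, [PO4^3-] = 2s (Ksp is small, so little additional dissolves).
Ksp ≈ (0.0319)^3 × (2s)^2
s = 2.44 x 10^-13 M
Check: 3s = 7.3 × 10^-13 ≪ 0.0319, so the approximation is valid.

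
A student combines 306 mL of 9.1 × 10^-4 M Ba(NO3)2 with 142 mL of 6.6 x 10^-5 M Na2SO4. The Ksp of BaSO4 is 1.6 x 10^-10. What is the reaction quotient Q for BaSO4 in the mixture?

Total volume = 306 + 142 = 448 mL.
[Ba^2+] = 9.1 × 10^-4 × (306/448) = 6.22 × 10^-4 M
[SO4^2-] = 6.6 × 10^-5 × (142/448) = 2.09 × 10^-5 M
BaSO4(s) ⇌ Ba^2+ + SO4^2-, so Q = [Ba^2+][SO4^2-]
Q = (6.22 × 10^-4)(2.09 × 10^-5) = 1.3 x 10^-8
Q > Ksp, so BaSO4 will precipitate.

1.3 x 10^-8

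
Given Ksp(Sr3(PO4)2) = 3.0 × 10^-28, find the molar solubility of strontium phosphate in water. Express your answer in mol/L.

s = 1.2 × 10^-6 M

Sr3(PO4)2(s) ⇌ 3 Sr^2+ + 2 PO4^3-
Ksp = [Sr^2+]^3[PO4^3-]^2
If s mol/L of Sr3(PO4)2 dissolves, [Sr^2+] = 3s and [PO4^3-] = 2s.
So Ksp = (3s)^3 × (2s)^2 = 108s^5
s = (3.0 × 10^-28 / 108)^(1/5) = 1.2 x 10^-6 M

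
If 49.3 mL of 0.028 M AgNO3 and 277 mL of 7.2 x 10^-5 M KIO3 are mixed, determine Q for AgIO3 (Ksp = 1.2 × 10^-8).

Total volume = 49.3 + 277 = 326.3 mL.
[Ag^+] = 2.8 × 10^-2 × (49.3/326.3) = 4.23 × 10^-3 M
[IO3^-] = 7.2 × 10^-5 × (277/326.3) = 6.11 × 10^-5 M
AgIO3(s) ⇌ Ag^+(aq) + IO3^-(aq), so Q = [Ag^+][IO3^-]
Q = (4.23 x 10^-3)(6.11 x 10^-5) = 2.6 x 10^-7
Q > Ksp, so AgIO3 will precipitate.

Q ≈ 2.6 × 10^-7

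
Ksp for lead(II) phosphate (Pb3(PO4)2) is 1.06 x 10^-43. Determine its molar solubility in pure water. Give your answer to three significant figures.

s = 9.96 × 10^-10 M

Pb3(PO4)2(s) ⇌ 3 Pb^2+ + 2 PO4^3-
Ksp = [Pb^2+]^3[PO4^3-]^2
If s mol/L of Pb3(PO4)2 dissolves, [Pb^2+] = 3s and [PO4^3-] = 2s.
Substituting: Ksp = (3s)^3(2s)^2 = 108s^5
s^5 = 1.06 x 10^-43 / 108, so s = 9.96 × 10^-10 M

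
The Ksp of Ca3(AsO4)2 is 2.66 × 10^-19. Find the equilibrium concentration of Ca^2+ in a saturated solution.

2.27 × 10^-4 M

Ca3(AsO4)2(s) <=> 3 Ca^2+ + 2 AsO4^3-
Ksp = [Ca^2+]^3[AsO4^3-]^2
Let s = molar solubility. Then [Ca^2+] = 3s and [AsO4^3-] = 2s.
Substituting: Ksp = (3s)^3(2s)^2 = 108s^5
s^5 = 2.66 × 10^-19 / 108, so s = 7.556 × 10^-5 M
[Ca^2+] = 3s = 2.27 × 10^-4 M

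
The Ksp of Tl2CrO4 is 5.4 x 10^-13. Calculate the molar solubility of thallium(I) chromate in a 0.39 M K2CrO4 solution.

Tl2CrO4(s) ⇌ 2 Tl^+(aq) + CrO4^2-(aq)
Ksp = [Tl^+]^2[CrO4^2-]
Let s = moles of Tl2CrO4 that dissolve per litre. [Tl^+] = 2s, [CrO4^2-] = 0.39 + s ≈ 0.39 (since CrO4^2- from K2CrO4 dominates).
Ksp ≈ (2s)^2 × 0.39
s = 5.9 × 10^-7 M
Check: s = 5.9 × 10^-7 ≪ 0.39, so the approximation is valid.

s = 5.9 x 10^-7 M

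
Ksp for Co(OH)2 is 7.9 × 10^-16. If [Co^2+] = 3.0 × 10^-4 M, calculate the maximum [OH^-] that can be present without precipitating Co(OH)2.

Co(OH)2(s) ⇌ Co^2+ + 2 OH^-
Ksp = [Co^2+][OH^-]^2
Precipitation begins when Q = Ksp. With [Co^2+] = 3.0 × 10^-4 M:
7.9 × 10^-16 = (3.0 × 10^-4) × [OH^-]^2
[OH^-] = (7.9 × 10^-16 / 3.0 × 10^-4)^(1/2) = 1.6 × 10^-6 M

[OH^-] = 1.6e-6 M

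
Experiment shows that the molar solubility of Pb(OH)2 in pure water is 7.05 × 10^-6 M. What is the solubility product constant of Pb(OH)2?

1.40 × 10^-15

Pb(OH)2(s) <=> Pb^2+ + 2 OH^-
For each mole of Pb(OH)2 that dissolves: [Pb^2+] = s, [OH^-] = 2s.
Ksp = [Pb^2+][OH^-]^2
Ksp = s(2s)^2 = 4s^3
With s = 7.05 × 10^-6: Ksp = 1.40 × 10^-15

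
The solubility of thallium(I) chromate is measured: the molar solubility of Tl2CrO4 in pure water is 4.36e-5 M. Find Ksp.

Tl2CrO4(s) ⇌ 2 Tl^+ + CrO4^2-
For each mole of Tl2CrO4 that dissolves: [Tl^+] = 2s, [CrO4^2-] = s.
Ksp = [Tl^+]^2[CrO4^2-]
So Ksp = (2s)^2 × s = 4s^3
With s = 4.36 × 10^-5: Ksp = 3.32 x 10^-13

3.32 × 10^-13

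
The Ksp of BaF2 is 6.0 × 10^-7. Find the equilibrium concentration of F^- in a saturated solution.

[F^-] ≈ 1.1 x 10^-2 M

BaF2(s) <=> Ba^2+ + 2 F^-
Ksp = [Ba^2+][F^-]^2
For each mole of BaF2 that dissolves: [Ba^2+] = s, [F^-] = 2s.
Ksp = s(2s)^2 = 4s^3
s = (6.0 × 10^-7 / 4)^(1/3) = 5.31 × 10^-3 M
[F^-] = 2s = 1.1 x 10^-2 M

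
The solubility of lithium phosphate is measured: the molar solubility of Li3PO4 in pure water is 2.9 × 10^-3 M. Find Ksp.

Li3PO4(s) ⇌ 3 Li^+ + PO4^3-
If s mol/L of Li3PO4 dissolves, [Li^+] = 3s and [PO4^3-] = s.
Ksp = [Li^+]^3[PO4^3-]
So Ksp = (3s)^3 × s = 27s^4
With s = 2.9 × 10^-3: Ksp = 1.9 × 10^-9

Ksp = 1.9 × 10^-9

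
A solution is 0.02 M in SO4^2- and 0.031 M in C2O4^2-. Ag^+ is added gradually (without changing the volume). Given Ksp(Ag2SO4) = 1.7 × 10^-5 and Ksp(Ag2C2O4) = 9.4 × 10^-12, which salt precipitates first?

Ag2C2O4

Each salt begins to precipitate when Q = Ksp, i.e. when [Ag^+] reaches its threshold.
For Ag2SO4: 1.7 × 10^-5 = 0.02 × [Ag^+]^2  ⇒  [Ag^+] = 2.9 × 10^-2 M.
For Ag2C2O4: 9.4 × 10^-12 = 0.031 × [Ag^+]^2  ⇒  [Ag^+] = 1.7 × 10^-5 M.
The salt with the lower threshold [Ag^+] precipitates first: Ag2C2O4.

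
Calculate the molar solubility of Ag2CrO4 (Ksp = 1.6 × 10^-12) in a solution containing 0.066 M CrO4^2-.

2.5e-6 M

Ag2CrO4(s) <=> 2 Ag^+(aq) + CrO4^2-(aq)
Ksp = [Ag^+]^2[CrO4^2-]
Let s = moles of Ag2CrO4 that dissolve per litre. [Ag^+] = 2s, [CrO4^2-] = 0.066 + s ≈ 0.066 (Ksp is small, so little additional dissolves).
Ksp ≈ (2s)^2 × 0.066
s = 2.5 x 10^-6 M
Check: s = 2.5 x 10^-6 ≪ 0.066, so the approximation is valid.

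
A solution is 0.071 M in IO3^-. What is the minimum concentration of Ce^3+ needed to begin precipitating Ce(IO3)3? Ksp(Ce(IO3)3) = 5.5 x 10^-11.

1.5 × 10^-7 M

Ce(IO3)3(s) ⇌ Ce^3+(aq) + 3 IO3^-(aq)
Ksp = [Ce^3+][IO3^-]^3
Precipitation begins when Q = Ksp. With [IO3^-] = 0.071 M:
5.5 x 10^-11 = (0.071)^3 × [Ce^3+]
[Ce^3+] = (5.5 x 10^-11 / 3.58 × 10^-4) = 1.5 × 10^-7 M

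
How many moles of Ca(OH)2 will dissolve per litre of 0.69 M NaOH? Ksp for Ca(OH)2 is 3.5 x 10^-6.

Ca(OH)2(s) ⇌ Ca^2+ + 2 OH^-
Ksp = [Ca^2+][OH^-]^2
If s mol/L dissolves here, [Ca^2+] = s, [OH^-] = 0.69 + 2s ≈ 0.69 (common-ion effect: OH^- is already 0.69 M).
Ksp ≈ s × (0.69)^2
s = 7.4 × 10^-6 M
Check: 2s = 1.5 × 10^-5 ≪ 0.69, so the approximation is valid.

s = 7.4 x 10^-6 M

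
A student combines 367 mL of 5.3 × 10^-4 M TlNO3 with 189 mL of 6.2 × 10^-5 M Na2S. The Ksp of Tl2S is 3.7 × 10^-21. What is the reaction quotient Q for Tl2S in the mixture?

Q = 2.6e-12

Total volume = 367 + 189 = 556 mL.
[Tl^+] = 5.3 × 10^-4 × (367/556) = 3.50 × 10^-4 M
[S^2-] = 6.2 × 10^-5 × (189/556) = 2.11 × 10^-5 M
Tl2S(s) ⇌ 2 Tl^+(aq) + S^2-(aq), so Q = [Tl^+]^2[S^2-]
Q = (3.50 x 10^-4)^2(2.11 × 10^-5) = 2.6 × 10^-12
Q > Ksp, so Tl2S will precipitate.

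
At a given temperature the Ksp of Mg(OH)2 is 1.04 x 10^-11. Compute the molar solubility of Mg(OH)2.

s = 1.38e-4 M

Mg(OH)2(s) ⇌ Mg^2+ + 2 OH^-
Ksp = [Mg^2+][OH^-]^2
With molar solubility s: [Mg^2+] = s, [OH^-] = 2s.
Ksp = s(2s)^2 = 4s^3
Solving, s = (1.04 x 10^-11/4)^(1/3) = 1.38 × 10^-4 M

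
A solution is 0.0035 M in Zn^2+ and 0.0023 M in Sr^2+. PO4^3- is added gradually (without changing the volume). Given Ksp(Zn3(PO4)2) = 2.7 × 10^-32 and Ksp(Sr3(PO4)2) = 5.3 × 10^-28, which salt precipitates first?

Zn3(PO4)2

Precipitation of each salt starts when its ion product equals its Ksp.
For Zn3(PO4)2: 2.7 × 10^-32 = (0.0035)^3 × [PO4^3-]^2  ⇒  [PO4^3-] = 7.9 × 10^-13 M.
For Sr3(PO4)2: 5.3 × 10^-28 = (0.0023)^3 × [PO4^3-]^2  ⇒  [PO4^3-] = 2.1 x 10^-10 M.
The salt with the lower threshold [PO4^3-] precipitates first: Zn3(PO4)2.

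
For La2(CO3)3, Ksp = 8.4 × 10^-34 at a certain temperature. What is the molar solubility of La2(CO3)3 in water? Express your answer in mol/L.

9.5e-8 M

La2(CO3)3(s) <=> 2 La^3+ + 3 CO3^2-
Ksp = [La^3+]^2[CO3^2-]^3
If s mol/L of La2(CO3)3 dissolves, [La^3+] = 2s and [CO3^2-] = 3s.
Ksp = (2s)^2(3s)^3 = 108s^5
s = (8.4 × 10^-34 / 108)^(1/5) = 9.5 x 10^-8 M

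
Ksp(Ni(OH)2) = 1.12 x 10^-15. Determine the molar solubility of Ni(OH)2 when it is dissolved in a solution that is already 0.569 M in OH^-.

Ni(OH)2(s) ⇌ Ni^2+(aq) + 2 OH^-(aq)
Ksp = [Ni^2+][OH^-]^2
Let s = moles of Ni(OH)2 that dissolve per litre. [Ni^2+] = s, [OH^-] = 0.569 + 2s ≈ 0.569 (since the OH^- already present dominates).
Ksp ≈ s × (0.569)^2
s = 3.46 × 10^-15 M
Check: 2s = 6.9 × 10^-15 ≪ 0.569, so the approximation is valid.

3.46 × 10^-15 M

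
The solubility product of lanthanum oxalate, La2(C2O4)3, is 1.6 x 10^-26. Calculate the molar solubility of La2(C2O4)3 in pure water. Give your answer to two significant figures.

La2(C2O4)3(s) ⇌ 2 La^3+(aq) + 3 C2O4^2-(aq)
Ksp = [La^3+]^2[C2O4^2-]^3
With molar solubility s: [La^3+] = 2s, [C2O4^2-] = 3s.
Substituting: Ksp = (2s)^2(3s)^3 = 108s^5
Solving, s = (1.6 x 10^-26/108)^(1/5) = 2.7 x 10^-6 M

s = 2.7 x 10^-6 M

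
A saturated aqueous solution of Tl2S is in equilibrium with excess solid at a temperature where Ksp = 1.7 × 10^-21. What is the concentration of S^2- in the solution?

[S^2-] ≈ 7.5 x 10^-8 M

Tl2S(s) ⇌ 2 Tl^+(aq) + S^2-(aq)
Ksp = [Tl^+]^2[S^2-]
If s mol/L of Tl2S dissolves, [Tl^+] = 2s and [S^2-] = s.
Ksp = (2s)^2s = 4s^3
s^3 = 1.7 × 10^-21 / 4, so s = 7.52 × 10^-8 M
[S^2-] = s = 7.5 × 10^-8 M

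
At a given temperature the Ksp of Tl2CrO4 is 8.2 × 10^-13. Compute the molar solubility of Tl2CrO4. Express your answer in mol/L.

Tl2CrO4(s) ⇌ 2 Tl^+(aq) + CrO4^2-(aq)
Ksp = [Tl^+]^2[CrO4^2-]
Let s = molar solubility. Then [Tl^+] = 2s and [CrO4^2-] = s.
Ksp = (2s)^2s = 4s^3
s = (8.2 × 10^-13 / 4)^(1/3) = 5.9 × 10^-5 M

s ≈ 5.9 × 10^-5 M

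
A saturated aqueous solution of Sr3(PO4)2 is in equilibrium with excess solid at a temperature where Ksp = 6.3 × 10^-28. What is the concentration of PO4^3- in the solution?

[PO4^3-] = 2.8 x 10^-6 M

Sr3(PO4)2(s) ⇌ 3 Sr^2+(aq) + 2 PO4^3-(aq)
Ksp = [Sr^2+]^3[PO4^3-]^2
With molar solubility s: [Sr^2+] = 3s, [PO4^3-] = 2s.
So Ksp = (3s)^3 × (2s)^2 = 108s^5
Solving, s = (6.3 × 10^-28/108)^(1/5) = 1.42 × 10^-6 M
[PO4^3-] = 2s = 2.8 × 10^-6 M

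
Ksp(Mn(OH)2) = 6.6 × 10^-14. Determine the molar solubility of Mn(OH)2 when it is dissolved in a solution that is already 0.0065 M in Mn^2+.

1.6e-6 M

Mn(OH)2(s) <=> Mn^2+ + 2 OH^-
Ksp = [Mn^2+][OH^-]^2
If s mol/L dissolves here, [Mn^2+] = 0.0065 + s ≈ 0.0065, [OH^-] = 2s (since the Mn^2+ already present dominates).
Ksp ≈ 0.0065 × (2s)^2
s = 1.6 × 10^-6 M
Check: s = 1.6 × 10^-6 ≪ 0.0065, so the approximation is valid.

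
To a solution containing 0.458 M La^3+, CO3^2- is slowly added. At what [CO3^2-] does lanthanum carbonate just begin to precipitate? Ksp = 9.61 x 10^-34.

La2(CO3)3(s) <=> 2 La^3+(aq) + 3 CO3^2-(aq)
Ksp = [La^3+]^2[CO3^2-]^3
Precipitation begins when Q = Ksp. With [La^3+] = 0.458 M:
9.61 x 10^-34 = (0.458)^2 × [CO3^2-]^3
[CO3^2-] = (9.61 x 10^-34 / 2.098 × 10^-1)^(1/3) = 1.66 x 10^-11 M

[CO3^2-] = 1.66e-11 M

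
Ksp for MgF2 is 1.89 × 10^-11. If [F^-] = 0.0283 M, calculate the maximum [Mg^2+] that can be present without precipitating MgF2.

MgF2(s) ⇌ Mg^2+ + 2 F^-
Ksp = [Mg^2+][F^-]^2
Precipitation begins when Q = Ksp. With [F^-] = 0.0283 M:
1.89 × 10^-11 = (0.0283)^2 × [Mg^2+]
[Mg^2+] = (1.89 × 10^-11 / 8.009 × 10^-4) = 2.36 x 10^-8 M

[Mg^2+] ≈ 2.36e-8 M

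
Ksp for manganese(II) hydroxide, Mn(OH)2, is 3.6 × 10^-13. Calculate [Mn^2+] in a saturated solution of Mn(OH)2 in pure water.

Mn(OH)2(s) ⇌ Mn^2+ + 2 OH^-
Ksp = [Mn^2+][OH^-]^2
With molar solubility s: [Mn^2+] = s, [OH^-] = 2s.
So Ksp = s × (2s)^2 = 4s^3
s^3 = 3.6 × 10^-13 / 4, so s = 4.48 × 10^-5 M
[Mn^2+] = s = 4.5 × 10^-5 M

[Mn^2+] ≈ 4.5 × 10^-5 M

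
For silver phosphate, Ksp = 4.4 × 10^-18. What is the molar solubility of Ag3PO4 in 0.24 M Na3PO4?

Ag3PO4(s) ⇌ 3 Ag^+ + PO4^3-
Ksp = [Ag^+]^3[PO4^3-]
Let s be the molar solubility in this solution. [Ag^+] = 3s, [PO4^3-] = 0.24 + s ≈ 0.24 (Ksp is small, so little additional dissolves).
Ksp ≈ (3s)^3 × 0.24
s = 8.8 x 10^-7 M
Check: s = 8.8 x 10^-7 ≪ 0.24, so the approximation is valid.

s ≈ 8.8 x 10^-7 M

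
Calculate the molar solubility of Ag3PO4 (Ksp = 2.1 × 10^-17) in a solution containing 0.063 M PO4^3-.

2.3 × 10^-6 M

Ag3PO4(s) <=> 3 Ag^+ + PO4^3-
Ksp = [Ag^+]^3[PO4^3-]
Let s be the molar solubility in this solution. [Ag^+] = 3s, [PO4^3-] = 0.063 + s ≈ 0.063 (common-ion effect: PO4^3- is already 0.063 M).
Ksp ≈ (3s)^3 × 0.063
s = 2.3 x 10^-6 M
Check: s = 2.3 × 10^-6 ≪ 0.063, so the approximation is valid.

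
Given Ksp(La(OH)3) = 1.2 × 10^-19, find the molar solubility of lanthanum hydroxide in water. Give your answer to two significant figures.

s ≈ 8.2e-6 M

La(OH)3(s) ⇌ La^3+(aq) + 3 OH^-(aq)
Ksp = [La^3+][OH^-]^3
With molar solubility s: [La^3+] = s, [OH^-] = 3s.
So Ksp = s × (3s)^3 = 27s^4
s = (1.2 × 10^-19 / 27)^(1/4) = 8.2 x 10^-6 M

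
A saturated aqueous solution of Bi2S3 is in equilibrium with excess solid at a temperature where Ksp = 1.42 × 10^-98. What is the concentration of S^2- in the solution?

3.17e-20 M

Bi2S3(s) ⇌ 2 Bi^3+ + 3 S^2-
Ksp = [Bi^3+]^2[S^2-]^3
With molar solubility s: [Bi^3+] = 2s, [S^2-] = 3s.
Substituting: Ksp = (2s)^2(3s)^3 = 108s^5
s = (1.42 × 10^-98 / 108)^(1/5) = 1.056 × 10^-20 M
[S^2-] = 3s = 3.17 × 10^-20 M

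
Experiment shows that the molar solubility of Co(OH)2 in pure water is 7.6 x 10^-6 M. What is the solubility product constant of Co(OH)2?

Co(OH)2(s) ⇌ Co^2+ + 2 OH^-
For each mole of Co(OH)2 that dissolves: [Co^2+] = s, [OH^-] = 2s.
Ksp = [Co^2+][OH^-]^2
Ksp = s(2s)^2 = 4s^3
With s = 7.6 × 10^-6: Ksp = 1.8 × 10^-15

Ksp ≈ 1.8 × 10^-15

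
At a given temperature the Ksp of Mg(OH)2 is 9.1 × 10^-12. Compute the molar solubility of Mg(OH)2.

s ≈ 1.3e-4 M

Mg(OH)2(s) ⇌ Mg^2+(aq) + 2 OH^-(aq)
Ksp = [Mg^2+][OH^-]^2
If s mol/L of Mg(OH)2 dissolves, [Mg^2+] = s and [OH^-] = 2s.
Substituting: Ksp = s(2s)^2 = 4s^3
Solving, s = (9.1 × 10^-12/4)^(1/3) = 1.3 × 10^-4 M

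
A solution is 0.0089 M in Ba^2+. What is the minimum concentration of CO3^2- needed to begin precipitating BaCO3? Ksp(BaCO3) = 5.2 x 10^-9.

BaCO3(s) ⇌ Ba^2+(aq) + CO3^2-(aq)
Ksp = [Ba^2+][CO3^2-]
Precipitation begins when Q = Ksp. With [Ba^2+] = 0.0089 M:
5.2 x 10^-9 = (0.0089) × [CO3^2-]
[CO3^2-] = (5.2 x 10^-9 / 8.9 × 10^-3) = 5.8 × 10^-7 M

[CO3^2-] = 5.8 × 10^-7 M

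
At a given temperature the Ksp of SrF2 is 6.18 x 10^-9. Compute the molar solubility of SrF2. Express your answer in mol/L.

SrF2(s) <=> Sr^2+(aq) + 2 F^-(aq)
Ksp = [Sr^2+][F^-]^2
With molar solubility s: [Sr^2+] = s, [F^-] = 2s.
So Ksp = s × (2s)^2 = 4s^3
s^3 = 6.18 x 10^-9 / 4, so s = 1.16 × 10^-3 M

s = 1.16 x 10^-3 M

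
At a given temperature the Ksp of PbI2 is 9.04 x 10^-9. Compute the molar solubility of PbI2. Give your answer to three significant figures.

PbI2(s) ⇌ Pb^2+ + 2 I^-
Ksp = [Pb^2+][I^-]^2
With molar solubility s: [Pb^2+] = s, [I^-] = 2s.
Ksp = s(2s)^2 = 4s^3
Solving, s = (9.04 x 10^-9/4)^(1/3) = 1.31 × 10^-3 M

s ≈ 1.31e-3 M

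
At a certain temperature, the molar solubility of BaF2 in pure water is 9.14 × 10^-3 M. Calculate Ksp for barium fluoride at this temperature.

Ksp = 3.05e-6

BaF2(s) <=> Ba^2+ + 2 F^-
For each mole of BaF2 that dissolves: [Ba^2+] = s, [F^-] = 2s.
Ksp = [Ba^2+][F^-]^2
So Ksp = s × (2s)^2 = 4s^3
With s = 9.14 × 10^-3: Ksp = 3.05 x 10^-6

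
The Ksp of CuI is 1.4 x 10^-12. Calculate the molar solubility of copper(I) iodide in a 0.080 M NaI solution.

CuI(s) <=> Cu^+(aq) + I^-(aq)
Ksp = [Cu^+][I^-]
Let s = moles of CuI that dissolve per litre. [Cu^+] = s, [I^-] = 0.080 + s ≈ 0.080 (common-ion effect: I^- is already 0.080 M).
Ksp ≈ s × 0.080
s = 1.8 × 10^-11 M
Check: s = 1.8 × 10^-11 ≪ 0.080, so the approximation is valid.

s ≈ 1.8 × 10^-11 M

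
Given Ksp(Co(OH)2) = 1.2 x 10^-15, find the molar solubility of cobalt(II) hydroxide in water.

Co(OH)2(s) ⇌ Co^2+(aq) + 2 OH^-(aq)
Ksp = [Co^2+][OH^-]^2
For each mole of Co(OH)2 that dissolves: [Co^2+] = s, [OH^-] = 2s.
Ksp = s(2s)^2 = 4s^3
Solving, s = (1.2 x 10^-15/4)^(1/3) = 6.7 × 10^-6 M

s = 6.7 × 10^-6 M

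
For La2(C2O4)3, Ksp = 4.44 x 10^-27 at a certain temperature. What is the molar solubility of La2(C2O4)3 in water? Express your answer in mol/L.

La2(C2O4)3(s) ⇌ 2 La^3+(aq) + 3 C2O4^2-(aq)
Ksp = [La^3+]^2[C2O4^2-]^3
With molar solubility s: [La^3+] = 2s, [C2O4^2-] = 3s.
Substituting: Ksp = (2s)^2(3s)^3 = 108s^5
Solving, s = (4.44 x 10^-27/108)^(1/5) = 2.10 × 10^-6 M

2.10 × 10^-6 M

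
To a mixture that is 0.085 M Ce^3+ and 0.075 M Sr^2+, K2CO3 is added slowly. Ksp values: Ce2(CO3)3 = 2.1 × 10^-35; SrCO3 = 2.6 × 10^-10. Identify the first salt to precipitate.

Precipitation of each salt starts when its ion product equals its Ksp.
For Ce2(CO3)3: 2.1 × 10^-35 = (0.085)^2 × [CO3^2-]^3  ⇒  [CO3^2-] = 1.4 × 10^-11 M.
For SrCO3: 2.6 × 10^-10 = 0.075 × [CO3^2-]  ⇒  [CO3^2-] = 3.5 × 10^-9 M.
The salt with the lower threshold [CO3^2-] precipitates first: Ce2(CO3)3.

Ce2(CO3)3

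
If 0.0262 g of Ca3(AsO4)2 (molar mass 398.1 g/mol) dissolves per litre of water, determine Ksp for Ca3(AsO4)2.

1.33e-19

Molar solubility s = (2.62 × 10^-2 g/L) / (398.1 g/mol) = 6.581 x 10^-5 M.
Ca3(AsO4)2(s) ⇌ 3 Ca^2+ + 2 AsO4^3-
For each mole of Ca3(AsO4)2 that dissolves: [Ca^2+] = 3s, [AsO4^3-] = 2s.
Ksp = [Ca^2+]^3[AsO4^3-]^2
Substituting: Ksp = (3s)^3(2s)^2 = 108s^5
With s = 6.581 × 10^-5: Ksp = 1.33 × 10^-19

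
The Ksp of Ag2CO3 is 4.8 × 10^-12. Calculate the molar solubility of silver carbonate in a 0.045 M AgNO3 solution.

Ag2CO3(s) <=> 2 Ag^+ + CO3^2-
Ksp = [Ag^+]^2[CO3^2-]
Let s be the molar solubility in this solution. [Ag^+] = 0.045 + 2s ≈ 0.045, [CO3^2-] = s (common-ion effect: Ag^+ is already 0.045 M).
Ksp ≈ (0.045)^2 × s
s = 2.4 × 10^-9 M
Check: 2s = 4.7 x 10^-9 ≪ 0.045, so the approximation is valid.

s ≈ 2.4 × 10^-9 M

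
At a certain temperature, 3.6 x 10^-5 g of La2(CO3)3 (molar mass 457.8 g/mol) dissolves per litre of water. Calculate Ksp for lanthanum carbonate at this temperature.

Molar solubility s = (3.6 × 10^-5 g/L) / (457.8 g/mol) = 7.86 x 10^-8 M.
La2(CO3)3(s) ⇌ 2 La^3+(aq) + 3 CO3^2-(aq)
For each mole of La2(CO3)3 that dissolves: [La^3+] = 2s, [CO3^2-] = 3s.
Ksp = [La^3+]^2[CO3^2-]^3
Ksp = (2s)^2(3s)^3 = 108s^5
With s = 7.86 × 10^-8: Ksp = 3.2 × 10^-34

Ksp = 3.2 × 10^-34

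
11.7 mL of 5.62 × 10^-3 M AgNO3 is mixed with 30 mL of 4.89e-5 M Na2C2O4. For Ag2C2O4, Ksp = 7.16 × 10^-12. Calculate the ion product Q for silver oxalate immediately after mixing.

Q = 8.75 × 10^-11

Total volume = 11.7 + 30 = 41.7 mL.
[Ag^+] = 5.62 x 10^-3 × (11.7/41.7) = 1.577 × 10^-3 M
[C2O4^2-] = 4.89 × 10^-5 × (30/41.7) = 3.518 x 10^-5 M
Ag2C2O4(s) <=> 2 Ag^+ + C2O4^2-, so Q = [Ag^+]^2[C2O4^2-]
Q = (1.577 × 10^-3)^2(3.518 x 10^-5) = 8.75 x 10^-11
Q > Ksp, so Ag2C2O4 will precipitate.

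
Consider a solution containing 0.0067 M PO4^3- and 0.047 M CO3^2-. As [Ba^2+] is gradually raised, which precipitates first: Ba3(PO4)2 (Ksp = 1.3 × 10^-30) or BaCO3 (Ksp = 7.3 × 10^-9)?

Precipitation of each salt starts when its ion product equals its Ksp.
For Ba3(PO4)2: 1.3 × 10^-30 = (0.0067)^2 × [Ba^2+]^3  ⇒  [Ba^2+] = 3.1 x 10^-9 M.
For BaCO3: 7.3 × 10^-9 = 0.047 × [Ba^2+]  ⇒  [Ba^2+] = 1.6 × 10^-7 M.
The salt with the lower threshold [Ba^2+] precipitates first: Ba3(PO4)2.

Ba3(PO4)2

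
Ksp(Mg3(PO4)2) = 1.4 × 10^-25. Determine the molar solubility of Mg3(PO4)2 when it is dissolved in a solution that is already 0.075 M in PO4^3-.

9.7 x 10^-9 M

Mg3(PO4)2(s) ⇌ 3 Mg^2+ + 2 PO4^3-
Ksp = [Mg^2+]^3[PO4^3-]^2
Let s be the molar solubility in this solution. [Mg^2+] = 3s, [PO4^3-] = 0.075 + 2s ≈ 0.075 (Ksp is small, so little additional dissolves).
Ksp ≈ (3s)^3 × (0.075)^2
s = 9.7 x 10^-9 M
Check: 2s = 1.9 × 10^-8 ≪ 0.075, so the approximation is valid.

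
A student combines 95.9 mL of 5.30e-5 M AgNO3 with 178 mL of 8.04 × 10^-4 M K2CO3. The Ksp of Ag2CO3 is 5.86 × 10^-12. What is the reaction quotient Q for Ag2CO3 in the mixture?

Total volume = 95.9 + 178 = 273.9 mL.
[Ag^+] = 5.30 × 10^-5 × (95.9/273.9) = 1.856 × 10^-5 M
[CO3^2-] = 8.04 × 10^-4 × (178/273.9) = 5.225 x 10^-4 M
Ag2CO3(s) <=> 2 Ag^+(aq) + CO3^2-(aq), so Q = [Ag^+]^2[CO3^2-]
Q = (1.856 × 10^-5)^2(5.225 × 10^-4) = 1.80 x 10^-13
Q < Ksp, so no precipitate of Ag2CO3 forms.

Q = 1.80e-13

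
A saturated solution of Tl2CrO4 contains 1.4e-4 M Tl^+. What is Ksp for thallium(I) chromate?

Tl2CrO4(s) ⇌ 2 Tl^+(aq) + CrO4^2-(aq)
Stoichiometry gives [CrO4^2-] = (1/2)[Tl^+] = 7.00 x 10^-5 M.
Ksp = [Tl^+]^2[CrO4^2-]
Ksp = (1.4 × 10^-4)^2 × 7.00 x 10^-5 = 1.4 × 10^-12

1.4e-12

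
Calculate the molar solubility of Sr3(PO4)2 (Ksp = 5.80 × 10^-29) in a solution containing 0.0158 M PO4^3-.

Sr3(PO4)2(s) <=> 3 Sr^2+(aq) + 2 PO4^3-(aq)
Ksp = [Sr^2+]^3[PO4^3-]^2
If s mol/L dissolves here, [Sr^2+] = 3s, [PO4^3-] = 0.0158 + 2s ≈ 0.0158 (Ksp is small, so little additional dissolves).
Ksp ≈ (3s)^3 × (0.0158)^2
s = 2.05 × 10^-9 M
Check: 2s = 4.1 x 10^-9 ≪ 0.0158, so the approximation is valid.

s ≈ 2.05 × 10^-9 M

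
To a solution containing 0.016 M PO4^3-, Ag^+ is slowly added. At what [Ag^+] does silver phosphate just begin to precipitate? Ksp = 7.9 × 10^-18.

[Ag^+] ≈ 7.9e-6 M

Ag3PO4(s) ⇌ 3 Ag^+(aq) + PO4^3-(aq)
Ksp = [Ag^+]^3[PO4^3-]
Precipitation begins when Q = Ksp. With [PO4^3-] = 0.016 M:
7.9 × 10^-18 = (0.016) × [Ag^+]^3
[Ag^+] = (7.9 × 10^-18 / 1.6 × 10^-2)^(1/3) = 7.9 × 10^-6 M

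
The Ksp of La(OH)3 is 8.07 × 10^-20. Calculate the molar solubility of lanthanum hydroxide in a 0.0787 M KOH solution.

1.66e-16 M

La(OH)3(s) ⇌ La^3+(aq) + 3 OH^-(aq)
Ksp = [La^3+][OH^-]^3
Let s = moles of La(OH)3 that dissolve per litre. [La^3+] = s, [OH^-] = 0.0787 + 3s ≈ 0.0787 (common-ion effect: OH^- is already 0.0787 M).
Ksp ≈ s × (0.0787)^3
s = 1.66 x 10^-16 M
Check: 3s = 5.0 × 10^-16 ≪ 0.0787, so the approximation is valid.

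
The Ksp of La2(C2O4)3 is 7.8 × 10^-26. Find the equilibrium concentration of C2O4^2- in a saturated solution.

[C2O4^2-] ≈ 1.1 × 10^-5 M

La2(C2O4)3(s) <=> 2 La^3+ + 3 C2O4^2-
Ksp = [La^3+]^2[C2O4^2-]^3
Let s = molar solubility. Then [La^3+] = 2s and [C2O4^2-] = 3s.
Substituting: Ksp = (2s)^2(3s)^3 = 108s^5
s = (7.8 × 10^-26 / 108)^(1/5) = 3.73 × 10^-6 M
[C2O4^2-] = 3s = 1.1 x 10^-5 M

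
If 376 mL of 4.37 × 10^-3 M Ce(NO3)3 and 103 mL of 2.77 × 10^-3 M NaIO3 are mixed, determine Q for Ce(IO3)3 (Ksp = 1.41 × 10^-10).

7.25 × 10^-13

Total volume = 376 + 103 = 479 mL.
[Ce^3+] = 4.37 x 10^-3 × (376/479) = 3.430 × 10^-3 M
[IO3^-] = 2.77 × 10^-3 × (103/479) = 5.956 × 10^-4 M
Ce(IO3)3(s) ⇌ Ce^3+ + 3 IO3^-, so Q = [Ce^3+][IO3^-]^3
Q = (3.430 x 10^-3)(5.956 × 10^-4)^3 = 7.25 × 10^-13
Q < Ksp, so no precipitate of Ce(IO3)3 forms.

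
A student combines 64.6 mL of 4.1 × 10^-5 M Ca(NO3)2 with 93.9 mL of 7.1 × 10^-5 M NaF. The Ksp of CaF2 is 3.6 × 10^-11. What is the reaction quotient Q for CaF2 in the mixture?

3.0 × 10^-14

Total volume = 64.6 + 93.9 = 158.5 mL.
[Ca^2+] = 4.1 × 10^-5 × (64.6/158.5) = 1.67 × 10^-5 M
[F^-] = 7.1 × 10^-5 × (93.9/158.5) = 4.21 x 10^-5 M
CaF2(s) ⇌ Ca^2+(aq) + 2 F^-(aq), so Q = [Ca^2+][F^-]^2
Q = (1.67 × 10^-5)(4.21 × 10^-5)^2 = 3.0 × 10^-14
Q < Ksp, so no precipitate of CaF2 forms.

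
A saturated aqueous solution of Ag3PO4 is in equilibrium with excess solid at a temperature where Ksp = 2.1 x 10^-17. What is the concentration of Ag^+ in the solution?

8.9 × 10^-5 M

Ag3PO4(s) ⇌ 3 Ag^+(aq) + PO4^3-(aq)
Ksp = [Ag^+]^3[PO4^3-]
For each mole of Ag3PO4 that dissolves: [Ag^+] = 3s, [PO4^3-] = s.
Substituting: Ksp = (3s)^3s = 27s^4
Solving, s = (2.1 x 10^-17/27)^(1/4) = 2.97 x 10^-5 M
[Ag^+] = 3s = 8.9 × 10^-5 M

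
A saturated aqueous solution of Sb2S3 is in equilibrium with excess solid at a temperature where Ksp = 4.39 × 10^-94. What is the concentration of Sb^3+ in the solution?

Sb2S3(s) <=> 2 Sb^3+(aq) + 3 S^2-(aq)
Ksp = [Sb^3+]^2[S^2-]^3
For each mole of Sb2S3 that dissolves: [Sb^3+] = 2s, [S^2-] = 3s.
Ksp = (2s)^2(3s)^3 = 108s^5
s^5 = 4.39 × 10^-94 / 108, so s = 8.352 × 10^-20 M
[Sb^3+] = 2s = 1.67 × 10^-19 M

1.67 × 10^-19 M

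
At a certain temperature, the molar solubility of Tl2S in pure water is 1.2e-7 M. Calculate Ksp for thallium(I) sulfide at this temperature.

Tl2S(s) ⇌ 2 Tl^+ + S^2-
Let s = molar solubility. Then [Tl^+] = 2s and [S^2-] = s.
Ksp = [Tl^+]^2[S^2-]
So Ksp = (2s)^2 × s = 4s^3
Ksp = 4 × (1.2 × 10^-7)^3 = 6.9 × 10^-21

Ksp = 6.9e-21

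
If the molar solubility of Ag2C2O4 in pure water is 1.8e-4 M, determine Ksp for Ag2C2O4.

Ag2C2O4(s) <=> 2 Ag^+(aq) + C2O4^2-(aq)
Let s = molar solubility. Then [Ag^+] = 2s and [C2O4^2-] = s.
Ksp = [Ag^+]^2[C2O4^2-]
So Ksp = (2s)^2 × s = 4s^3
Ksp = 4 × (1.8 x 10^-4)^3 = 2.3 × 10^-11

2.3 x 10^-11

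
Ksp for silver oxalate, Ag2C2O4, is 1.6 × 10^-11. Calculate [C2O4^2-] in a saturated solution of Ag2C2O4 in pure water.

1.6 x 10^-4 M

Ag2C2O4(s) <=> 2 Ag^+ + C2O4^2-
Ksp = [Ag^+]^2[C2O4^2-]
For each mole of Ag2C2O4 that dissolves: [Ag^+] = 2s, [C2O4^2-] = s.
So Ksp = (2s)^2 × s = 4s^3
s^3 = 1.6 × 10^-11 / 4, so s = 1.59 x 10^-4 M
[C2O4^2-] = s = 1.6 × 10^-4 M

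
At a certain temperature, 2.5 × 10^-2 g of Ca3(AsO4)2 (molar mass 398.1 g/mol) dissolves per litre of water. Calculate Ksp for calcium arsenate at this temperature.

1.1 × 10^-19

Molar solubility s = (2.5 × 10^-2 g/L) / (398.1 g/mol) = 6.28 × 10^-5 M.
Ca3(AsO4)2(s) ⇌ 3 Ca^2+(aq) + 2 AsO4^3-(aq)
If s mol/L of Ca3(AsO4)2 dissolves, [Ca^2+] = 3s and [AsO4^3-] = 2s.
Ksp = [Ca^2+]^3[AsO4^3-]^2
Ksp = (3s)^3(2s)^2 = 108s^5
With s = 6.28 × 10^-5: Ksp = 1.1 × 10^-19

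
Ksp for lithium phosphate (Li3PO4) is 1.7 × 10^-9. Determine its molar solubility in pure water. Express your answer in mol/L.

Li3PO4(s) ⇌ 3 Li^+ + PO4^3-
Ksp = [Li^+]^3[PO4^3-]
With molar solubility s: [Li^+] = 3s, [PO4^3-] = s.
So Ksp = (3s)^3 × s = 27s^4
s = (1.7 × 10^-9 / 27)^(1/4) = 2.8 × 10^-3 M

s ≈ 2.8 × 10^-3 M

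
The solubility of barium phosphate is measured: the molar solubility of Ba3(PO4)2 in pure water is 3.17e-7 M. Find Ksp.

Ba3(PO4)2(s) ⇌ 3 Ba^2+ + 2 PO4^3-
Let s = molar solubility. Then [Ba^2+] = 3s and [PO4^3-] = 2s.
Ksp = [Ba^2+]^3[PO4^3-]^2
Ksp = (3s)^3(2s)^2 = 108s^5
With s = 3.17 x 10^-7: Ksp = 3.46 x 10^-31

3.46e-31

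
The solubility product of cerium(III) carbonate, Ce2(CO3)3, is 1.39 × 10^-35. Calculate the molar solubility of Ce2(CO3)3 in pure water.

4.19 × 10^-8 M

Ce2(CO3)3(s) ⇌ 2 Ce^3+ + 3 CO3^2-
Ksp = [Ce^3+]^2[CO3^2-]^3
With molar solubility s: [Ce^3+] = 2s, [CO3^2-] = 3s.
So Ksp = (2s)^2 × (3s)^3 = 108s^5
s^5 = 1.39 × 10^-35 / 108, so s = 4.19 x 10^-8 M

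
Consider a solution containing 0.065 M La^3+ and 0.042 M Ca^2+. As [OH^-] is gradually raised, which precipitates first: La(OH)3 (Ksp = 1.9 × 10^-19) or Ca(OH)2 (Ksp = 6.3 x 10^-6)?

La(OH)3

Each salt begins to precipitate when Q = Ksp, i.e. when [OH^-] reaches its threshold.
For La(OH)3: 1.9 × 10^-19 = 0.065 × [OH^-]^3  ⇒  [OH^-] = 1.4 × 10^-6 M.
For Ca(OH)2: 6.3 x 10^-6 = 0.042 × [OH^-]^2  ⇒  [OH^-] = 1.2 × 10^-2 M.
The salt with the lower threshold [OH^-] precipitates first: La(OH)3.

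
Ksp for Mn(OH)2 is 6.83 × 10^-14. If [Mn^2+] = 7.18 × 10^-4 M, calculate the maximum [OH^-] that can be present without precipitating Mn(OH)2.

Mn(OH)2(s) ⇌ Mn^2+(aq) + 2 OH^-(aq)
Ksp = [Mn^2+][OH^-]^2
Precipitation begins when Q = Ksp. With [Mn^2+] = 7.18 × 10^-4 M:
6.83 × 10^-14 = (7.18 × 10^-4) × [OH^-]^2
[OH^-] = (6.83 × 10^-14 / 7.18 x 10^-4)^(1/2) = 9.75 × 10^-6 M

[OH^-] = 9.75e-6 M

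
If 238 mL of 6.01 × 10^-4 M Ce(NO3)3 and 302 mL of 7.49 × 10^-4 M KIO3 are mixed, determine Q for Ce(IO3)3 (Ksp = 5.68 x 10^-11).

Total volume = 238 + 302 = 540 mL.
[Ce^3+] = 6.01 x 10^-4 × (238/540) = 2.649 x 10^-4 M
[IO3^-] = 7.49 x 10^-4 × (302/540) = 4.189 × 10^-4 M
Ce(IO3)3(s) ⇌ Ce^3+(aq) + 3 IO3^-(aq), so Q = [Ce^3+][IO3^-]^3
Q = (2.649 × 10^-4)(4.189 × 10^-4)^3 = 1.95 × 10^-14
Q < Ksp, so no precipitate of Ce(IO3)3 forms.

Q ≈ 1.95e-14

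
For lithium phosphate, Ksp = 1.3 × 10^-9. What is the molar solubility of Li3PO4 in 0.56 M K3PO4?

s = 4.4 × 10^-4 M

Li3PO4(s) ⇌ 3 Li^+ + PO4^3-
Ksp = [Li^+]^3[PO4^3-]
Let s = moles of Li3PO4 that dissolve per litre. [Li^+] = 3s, [PO4^3-] = 0.56 + s ≈ 0.56 (common-ion effect: PO4^3- is already 0.56 M).
Ksp ≈ (3s)^3 × 0.56
s = 4.4 x 10^-4 M
Check: s = 4.4 × 10^-4 ≪ 0.56, so the approximation is valid.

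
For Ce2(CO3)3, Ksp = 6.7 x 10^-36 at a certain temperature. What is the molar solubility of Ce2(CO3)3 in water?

s ≈ 3.6 x 10^-8 M

Ce2(CO3)3(s) ⇌ 2 Ce^3+ + 3 CO3^2-
Ksp = [Ce^3+]^2[CO3^2-]^3
With molar solubility s: [Ce^3+] = 2s, [CO3^2-] = 3s.
So Ksp = (2s)^2 × (3s)^3 = 108s^5
s = (6.7 x 10^-36 / 108)^(1/5) = 3.6 × 10^-8 M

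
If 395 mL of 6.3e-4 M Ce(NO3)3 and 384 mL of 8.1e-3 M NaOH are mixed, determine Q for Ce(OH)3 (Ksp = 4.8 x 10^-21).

Total volume = 395 + 384 = 779 mL.
[Ce^3+] = 6.3 × 10^-4 × (395/779) = 3.19 x 10^-4 M
[OH^-] = 8.1 x 10^-3 × (384/779) = 3.99 × 10^-3 M
Ce(OH)3(s) ⇌ Ce^3+ + 3 OH^-, so Q = [Ce^3+][OH^-]^3
Q = (3.19 x 10^-4)(3.99 × 10^-3)^3 = 2.0 × 10^-11
Q > Ksp, so Ce(OH)3 will precipitate.

2.0e-11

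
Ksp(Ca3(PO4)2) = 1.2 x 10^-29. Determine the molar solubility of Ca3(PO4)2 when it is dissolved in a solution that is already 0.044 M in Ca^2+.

s ≈ 1.9 × 10^-13 M

Ca3(PO4)2(s) ⇌ 3 Ca^2+ + 2 PO4^3-
Ksp = [Ca^2+]^3[PO4^3-]^2
If s mol/L dissolves here, [Ca^2+] = 0.044 + 3s ≈ 0.044, [PO4^3-] = 2s (common-ion effect: Ca^2+ is already 0.044 M).
Ksp ≈ (0.044)^3 × (2s)^2
s = 1.9 × 10^-13 M
Check: 3s = 5.6 x 10^-13 ≪ 0.044, so the approximation is valid.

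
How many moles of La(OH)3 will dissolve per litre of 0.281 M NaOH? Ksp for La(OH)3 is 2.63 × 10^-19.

La(OH)3(s) <=> La^3+ + 3 OH^-
Ksp = [La^3+][OH^-]^3
If s mol/L dissolves here, [La^3+] = s, [OH^-] = 0.281 + 3s ≈ 0.281 (Ksp is small, so little additional dissolves).
Ksp ≈ s × (0.281)^3
s = 1.19 × 10^-17 M
Check: 3s = 3.6 x 10^-17 ≪ 0.281, so the approximation is valid.

1.19 × 10^-17 M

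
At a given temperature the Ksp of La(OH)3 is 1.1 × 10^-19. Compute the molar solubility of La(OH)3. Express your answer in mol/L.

La(OH)3(s) ⇌ La^3+ + 3 OH^-
Ksp = [La^3+][OH^-]^3
If s mol/L of La(OH)3 dissolves, [La^3+] = s and [OH^-] = 3s.
Substituting: Ksp = s(3s)^3 = 27s^4
Solving, s = (1.1 × 10^-19/27)^(1/4) = 8.0 x 10^-6 M

s = 8.0 × 10^-6 M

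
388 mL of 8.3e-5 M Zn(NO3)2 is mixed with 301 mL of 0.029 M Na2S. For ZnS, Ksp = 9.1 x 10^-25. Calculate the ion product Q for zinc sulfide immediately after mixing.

Total volume = 388 + 301 = 689 mL.
[Zn^2+] = 8.3 x 10^-5 × (388/689) = 4.67 × 10^-5 M
[S^2-] = 2.9 × 10^-2 × (301/689) = 1.27 × 10^-2 M
ZnS(s) ⇌ Zn^2+(aq) + S^2-(aq), so Q = [Zn^2+][S^2-]
Q = (4.67 x 10^-5)(1.27 × 10^-2) = 5.9 × 10^-7
Q > Ksp, so ZnS will precipitate.

Q = 5.9e-7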